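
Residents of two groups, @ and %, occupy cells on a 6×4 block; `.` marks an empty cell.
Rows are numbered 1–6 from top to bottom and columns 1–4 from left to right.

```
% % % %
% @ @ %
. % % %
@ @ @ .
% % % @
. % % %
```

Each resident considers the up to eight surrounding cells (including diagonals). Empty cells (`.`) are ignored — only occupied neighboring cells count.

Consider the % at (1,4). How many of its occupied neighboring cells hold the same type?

2

Occupied neighbors of (1,4): (1,3)=%, (2,3)=@, (2,4)=%.
Same type (%): 2 of 3.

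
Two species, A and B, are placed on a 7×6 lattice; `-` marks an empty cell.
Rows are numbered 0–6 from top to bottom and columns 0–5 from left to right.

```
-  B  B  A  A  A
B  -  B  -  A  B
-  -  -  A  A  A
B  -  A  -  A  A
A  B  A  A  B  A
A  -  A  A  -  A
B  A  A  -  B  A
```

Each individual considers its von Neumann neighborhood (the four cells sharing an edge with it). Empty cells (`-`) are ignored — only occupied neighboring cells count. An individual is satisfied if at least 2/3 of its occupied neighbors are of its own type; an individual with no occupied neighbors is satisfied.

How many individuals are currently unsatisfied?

Row 0: (0,1)B 1/1 satisfied · (0,2)B 2/3 satisfied · (0,3)A 1/2 not · (0,4)A 3/3 satisfied · (0,5)A 1/2 not
Row 1: (1,0)B 0/0 satisfied · (1,2)B 1/1 satisfied · (1,4)A 2/3 satisfied · (1,5)B 0/3 not
Row 2: (2,3)A 1/1 satisfied · (2,4)A 4/4 satisfied · (2,5)A 2/3 satisfied
Row 3: (3,0)B 0/1 not · (3,2)A 1/1 satisfied · (3,4)A 2/3 satisfied · (3,5)A 3/3 satisfied
Row 4: (4,0)A 1/3 not · (4,1)B 0/2 not · (4,2)A 3/4 satisfied · (4,3)A 2/3 satisfied · (4,4)B 0/3 not · (4,5)A 2/3 satisfied
Row 5: (5,0)A 1/2 not · (5,2)A 3/3 satisfied · (5,3)A 2/2 satisfied · (5,5)A 2/2 satisfied
Row 6: (6,0)B 0/2 not · (6,1)A 1/2 not · (6,2)A 2/2 satisfied · (6,4)B 0/1 not · (6,5)A 1/2 not
Unsatisfied: (0,3), (0,5), (1,5), (3,0), (4,0), (4,1), (4,4), (5,0), (6,0), (6,1), (6,4), (6,5) — 12 in total.

12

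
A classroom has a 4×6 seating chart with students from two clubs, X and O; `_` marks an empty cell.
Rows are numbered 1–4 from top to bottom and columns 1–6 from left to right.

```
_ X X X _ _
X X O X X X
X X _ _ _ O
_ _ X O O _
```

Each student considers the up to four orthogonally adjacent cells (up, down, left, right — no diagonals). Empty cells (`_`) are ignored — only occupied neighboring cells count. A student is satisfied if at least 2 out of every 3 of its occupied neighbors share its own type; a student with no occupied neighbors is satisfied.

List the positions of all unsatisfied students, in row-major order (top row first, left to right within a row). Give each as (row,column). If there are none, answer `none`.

(2,3), (2,6), (3,6), (4,3), (4,4)

Row 1: (1,2)X 2/2 ✓ · (1,3)X 2/3 ✓ · (1,4)X 2/2 ✓
Row 2: (2,1)X 2/2 ✓ · (2,2)X 3/4 ✓ · (2,3)O 0/3 ✗ · (2,4)X 2/3 ✓ · (2,5)X 2/2 ✓ · (2,6)X 1/2 ✗
Row 3: (3,1)X 2/2 ✓ · (3,2)X 2/2 ✓ · (3,6)O 0/1 ✗
Row 4: (4,3)X 0/1 ✗ · (4,4)O 1/2 ✗ · (4,5)O 1/1 ✓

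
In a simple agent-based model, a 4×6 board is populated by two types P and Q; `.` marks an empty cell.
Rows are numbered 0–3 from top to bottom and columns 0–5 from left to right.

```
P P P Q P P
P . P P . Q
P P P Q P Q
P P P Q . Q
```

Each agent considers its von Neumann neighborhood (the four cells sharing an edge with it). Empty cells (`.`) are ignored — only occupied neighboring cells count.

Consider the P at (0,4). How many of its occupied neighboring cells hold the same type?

Occupied neighbors of (0,4): (0,3)=Q, (0,5)=P.
Same type (P): 1 of 2.

1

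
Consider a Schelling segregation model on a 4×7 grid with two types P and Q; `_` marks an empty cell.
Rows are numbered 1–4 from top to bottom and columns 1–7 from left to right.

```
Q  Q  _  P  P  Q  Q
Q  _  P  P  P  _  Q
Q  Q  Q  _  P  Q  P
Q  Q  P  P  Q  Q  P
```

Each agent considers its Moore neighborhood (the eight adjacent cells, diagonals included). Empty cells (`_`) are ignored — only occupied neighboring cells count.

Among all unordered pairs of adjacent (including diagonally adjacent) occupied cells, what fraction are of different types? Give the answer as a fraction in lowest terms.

20/53

Scan each occupied cell's neighbors to the right and below (and the two forward diagonals) so each pair is counted once.
From row 1: 3 unlike of 15 pairs (running 3/15).
From row 2: 5 unlike of 12 pairs (running 8/27).
From row 3: 9 unlike of 20 pairs (running 17/47).
From row 4: 3 unlike of 6 pairs (running 20/53).
Total adjacent occupied pairs: 53; unlike-type pairs: 20.
20/53 is already in lowest terms.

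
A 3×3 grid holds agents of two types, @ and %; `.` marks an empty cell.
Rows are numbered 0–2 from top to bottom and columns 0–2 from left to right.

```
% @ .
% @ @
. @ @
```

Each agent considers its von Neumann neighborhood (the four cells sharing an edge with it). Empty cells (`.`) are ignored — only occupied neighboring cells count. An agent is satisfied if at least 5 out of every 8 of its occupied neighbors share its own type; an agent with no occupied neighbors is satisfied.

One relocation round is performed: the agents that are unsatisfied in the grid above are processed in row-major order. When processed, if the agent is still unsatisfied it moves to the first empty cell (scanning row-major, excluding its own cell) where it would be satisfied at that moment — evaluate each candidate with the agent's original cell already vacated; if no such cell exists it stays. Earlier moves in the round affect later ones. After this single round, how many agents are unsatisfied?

Initially unsatisfied (in order): (0,0), (0,1), (1,0).
  (0,0): no empty cell satisfies it; stays.
  (0,1) → (0,2).
  (1,0): no empty cell satisfies it; stays.
Resulting grid:
% . @
% @ @
. @ @
Unsatisfied now: (1,0).

1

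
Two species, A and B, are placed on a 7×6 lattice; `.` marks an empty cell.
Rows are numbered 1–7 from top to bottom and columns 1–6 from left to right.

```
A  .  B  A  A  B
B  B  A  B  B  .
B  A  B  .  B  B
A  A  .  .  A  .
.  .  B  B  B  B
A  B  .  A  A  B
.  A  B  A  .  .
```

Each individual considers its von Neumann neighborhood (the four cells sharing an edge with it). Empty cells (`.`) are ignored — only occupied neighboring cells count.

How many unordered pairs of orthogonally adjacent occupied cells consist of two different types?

22

Scan each occupied cell's neighbors to the right and below so each pair is counted once.
Row 1: A(1,1)–B(2,1)≠ B(1,3)–A(1,4)≠ B(1,3)–A(2,3)≠ A(1,4)–A(1,5)= A(1,4)–B(2,4)≠ A(1,5)–B(1,6)≠ A(1,5)–B(2,5)≠  → 6/7 unlike.
Row 2: B(2,1)–B(2,2)= B(2,1)–B(3,1)= B(2,2)–A(2,3)≠ B(2,2)–A(3,2)≠ A(2,3)–B(2,4)≠ A(2,3)–B(3,3)≠ B(2,4)–B(2,5)= B(2,5)–B(3,5)=  → 4/8 unlike.
Row 3: B(3,1)–A(3,2)≠ B(3,1)–A(4,1)≠ A(3,2)–B(3,3)≠ A(3,2)–A(4,2)= B(3,5)–B(3,6)= B(3,5)–A(4,5)≠  → 4/6 unlike.
Row 4: A(4,1)–A(4,2)= A(4,5)–B(5,5)≠  → 1/2 unlike.
Row 5: B(5,3)–B(5,4)= B(5,4)–B(5,5)= B(5,4)–A(6,4)≠ B(5,5)–B(5,6)= B(5,5)–A(6,5)≠ B(5,6)–B(6,6)=  → 2/6 unlike.
Row 6: A(6,1)–B(6,2)≠ B(6,2)–A(7,2)≠ A(6,4)–A(6,5)= A(6,4)–A(7,4)= A(6,5)–B(6,6)≠  → 3/5 unlike.
Row 7: A(7,2)–B(7,3)≠ B(7,3)–A(7,4)≠  → 2/2 unlike.
Total adjacent occupied pairs: 36; unlike-type pairs: 22.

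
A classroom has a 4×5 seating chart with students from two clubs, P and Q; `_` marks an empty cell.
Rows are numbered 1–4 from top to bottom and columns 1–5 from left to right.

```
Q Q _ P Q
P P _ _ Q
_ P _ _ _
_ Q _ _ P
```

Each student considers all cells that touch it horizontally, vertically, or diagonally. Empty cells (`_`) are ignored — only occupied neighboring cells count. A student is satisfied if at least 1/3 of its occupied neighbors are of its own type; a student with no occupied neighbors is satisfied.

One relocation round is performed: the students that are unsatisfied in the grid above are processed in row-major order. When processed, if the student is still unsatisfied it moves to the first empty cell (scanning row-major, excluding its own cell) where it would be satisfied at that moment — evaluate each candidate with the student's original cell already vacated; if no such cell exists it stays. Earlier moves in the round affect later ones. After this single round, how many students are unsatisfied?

Initially unsatisfied (in order): (1,4), (4,2).
  (1,4) → (1,3).
  (4,2) → (1,4).
Resulting grid:
Q Q P Q Q
P P _ _ Q
_ P _ _ _
_ _ _ _ P
Unsatisfied now: (1,2).

1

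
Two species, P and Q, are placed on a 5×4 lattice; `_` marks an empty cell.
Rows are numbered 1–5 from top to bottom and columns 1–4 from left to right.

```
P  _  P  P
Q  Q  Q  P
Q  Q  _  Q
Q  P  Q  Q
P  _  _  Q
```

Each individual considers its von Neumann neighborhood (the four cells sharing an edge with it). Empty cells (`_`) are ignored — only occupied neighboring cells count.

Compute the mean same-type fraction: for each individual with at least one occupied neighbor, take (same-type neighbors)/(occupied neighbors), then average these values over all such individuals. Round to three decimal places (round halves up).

0.552

(1,1)P 0/1
(1,3)P 1/2
(1,4)P 2/2
(2,1)Q 2/3
(2,2)Q 3/3
(2,3)Q 1/3
(2,4)P 1/3
(3,1)Q 3/3
(3,2)Q 2/3
(3,4)Q 1/2
(4,1)Q 1/3
(4,2)P 0/3
(4,3)Q 1/2
(4,4)Q 3/3
(5,1)P 0/1
(5,4)Q 1/1
Sum over 16 individuals: 0/1 + 1/2 + 2/2 + 2/3 + 3/3 + 1/3 + 1/3 + 3/3 + 2/3 + 1/2 + 1/3 + 0/3 + 1/2 + 3/3 + 0/1 + 1/1 = 53/6; mean = 53/6 ÷ 16 = 53/96 = 0.552083… → 0.552.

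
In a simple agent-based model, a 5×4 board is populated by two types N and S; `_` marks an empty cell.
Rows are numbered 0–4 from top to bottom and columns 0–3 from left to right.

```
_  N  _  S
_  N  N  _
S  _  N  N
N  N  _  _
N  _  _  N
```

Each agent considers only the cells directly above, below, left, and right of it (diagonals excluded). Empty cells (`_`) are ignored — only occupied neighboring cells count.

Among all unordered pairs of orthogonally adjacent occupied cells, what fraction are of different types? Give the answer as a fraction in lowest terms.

1/7

Scan each occupied cell's neighbors to the right and below so each pair is counted once.
Row 0: N(0,1)–N(1,1)=  → 0/1 unlike.
Row 1: N(1,1)–N(1,2)= N(1,2)–N(2,2)=  → 0/2 unlike.
Row 2: S(2,0)–N(3,0)≠ N(2,2)–N(2,3)=  → 1/2 unlike.
Row 3: N(3,0)–N(3,1)= N(3,0)–N(4,0)=  → 0/2 unlike.
Total adjacent occupied pairs: 7; unlike-type pairs: 1.
1/7 is already in lowest terms.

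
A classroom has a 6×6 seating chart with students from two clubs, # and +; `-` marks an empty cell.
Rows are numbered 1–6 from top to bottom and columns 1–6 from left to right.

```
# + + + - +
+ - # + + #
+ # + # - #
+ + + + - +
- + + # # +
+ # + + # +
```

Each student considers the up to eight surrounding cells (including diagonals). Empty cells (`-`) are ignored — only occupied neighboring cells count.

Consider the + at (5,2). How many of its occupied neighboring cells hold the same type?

Occupied neighbors of (5,2): (4,1)=+, (4,2)=+, (4,3)=+, (5,3)=+, (6,1)=+, (6,2)=#, (6,3)=+.
Same type (+): 6 of 7.

6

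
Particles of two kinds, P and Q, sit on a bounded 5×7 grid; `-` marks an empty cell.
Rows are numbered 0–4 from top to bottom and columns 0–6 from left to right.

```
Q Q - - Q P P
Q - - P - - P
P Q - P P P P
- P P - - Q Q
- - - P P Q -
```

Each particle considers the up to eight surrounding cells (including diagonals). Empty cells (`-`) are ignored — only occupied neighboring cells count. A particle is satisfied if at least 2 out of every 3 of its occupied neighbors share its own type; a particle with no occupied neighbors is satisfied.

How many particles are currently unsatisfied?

Row 0: (0,0)Q 2/2 ok · (0,1)Q 2/2 ok · (0,4)Q 0/2 unhappy · (0,5)P 2/3 ok · (0,6)P 2/2 ok
Row 1: (1,0)Q 3/4 ok · (1,3)P 2/3 ok · (1,6)P 4/4 ok
Row 2: (2,0)P 1/3 unhappy · (2,1)Q 1/4 unhappy · (2,3)P 3/3 ok · (2,4)P 3/4 ok · (2,5)P 3/5 unhappy · (2,6)P 2/4 unhappy
Row 3: (3,1)P 2/3 ok · (3,2)P 3/4 ok · (3,5)Q 2/6 unhappy · (3,6)Q 2/4 unhappy
Row 4: (4,3)P 2/2 ok · (4,4)P 1/3 unhappy · (4,5)Q 2/3 ok
Unsatisfied: (0,4), (2,0), (2,1), (2,5), (2,6), (3,5), (3,6), (4,4) — 8 in total.

8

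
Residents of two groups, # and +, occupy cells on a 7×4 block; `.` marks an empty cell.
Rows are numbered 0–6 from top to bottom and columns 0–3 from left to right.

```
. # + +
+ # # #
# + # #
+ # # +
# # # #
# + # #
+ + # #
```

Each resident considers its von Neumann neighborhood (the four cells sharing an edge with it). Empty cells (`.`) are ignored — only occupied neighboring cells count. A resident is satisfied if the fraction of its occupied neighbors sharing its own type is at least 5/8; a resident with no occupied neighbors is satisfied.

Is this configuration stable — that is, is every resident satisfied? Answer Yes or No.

Row 0: (0,1)# 1/2 ✗ · (0,2)+ 1/3 ✗ · (0,3)+ 1/2 ✗
Row 1: (1,0)+ 0/2 ✗ · (1,1)# 2/4 ✗ · (1,2)# 3/4 ✓ · (1,3)# 2/3 ✓
Row 2: (2,0)# 0/3 ✗ · (2,1)+ 0/4 ✗ · (2,2)# 3/4 ✓ · (2,3)# 2/3 ✓
Row 3: (3,0)+ 0/3 ✗ · (3,1)# 2/4 ✗ · (3,2)# 3/4 ✓ · (3,3)+ 0/3 ✗
Row 4: (4,0)# 2/3 ✓ · (4,1)# 3/4 ✓ · (4,2)# 4/4 ✓ · (4,3)# 2/3 ✓
Row 5: (5,0)# 1/3 ✗ · (5,1)+ 1/4 ✗ · (5,2)# 3/4 ✓ · (5,3)# 3/3 ✓
Row 6: (6,0)+ 1/2 ✗ · (6,1)+ 2/3 ✓ · (6,2)# 2/3 ✓ · (6,3)# 2/2 ✓
For instance (0,1) has only 1/2 same-type neighbors, below 5/8.

No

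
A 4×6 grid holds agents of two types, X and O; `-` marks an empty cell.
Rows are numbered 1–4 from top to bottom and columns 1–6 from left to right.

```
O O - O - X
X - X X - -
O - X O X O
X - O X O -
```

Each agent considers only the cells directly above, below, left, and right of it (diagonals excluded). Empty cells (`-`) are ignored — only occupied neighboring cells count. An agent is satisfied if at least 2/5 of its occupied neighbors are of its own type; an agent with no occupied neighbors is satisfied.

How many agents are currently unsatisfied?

12

(1,1)O 1/2 ok
(1,2)O 1/1 ok
(1,4)O 0/1 unhappy
(1,6)X 0/0 ok
(2,1)X 0/2 unhappy
(2,3)X 2/2 ok
(2,4)X 1/3 unhappy
(3,1)O 0/2 unhappy
(3,3)X 1/3 unhappy
(3,4)O 0/4 unhappy
(3,5)X 0/3 unhappy
(3,6)O 0/1 unhappy
(4,1)X 0/1 unhappy
(4,3)O 0/2 unhappy
(4,4)X 0/3 unhappy
(4,5)O 0/2 unhappy
Unsatisfied: (1,4), (2,1), (2,4), (3,1), (3,3), (3,4), (3,5), (3,6), (4,1), (4,3), (4,4), (4,5) — 12 in total.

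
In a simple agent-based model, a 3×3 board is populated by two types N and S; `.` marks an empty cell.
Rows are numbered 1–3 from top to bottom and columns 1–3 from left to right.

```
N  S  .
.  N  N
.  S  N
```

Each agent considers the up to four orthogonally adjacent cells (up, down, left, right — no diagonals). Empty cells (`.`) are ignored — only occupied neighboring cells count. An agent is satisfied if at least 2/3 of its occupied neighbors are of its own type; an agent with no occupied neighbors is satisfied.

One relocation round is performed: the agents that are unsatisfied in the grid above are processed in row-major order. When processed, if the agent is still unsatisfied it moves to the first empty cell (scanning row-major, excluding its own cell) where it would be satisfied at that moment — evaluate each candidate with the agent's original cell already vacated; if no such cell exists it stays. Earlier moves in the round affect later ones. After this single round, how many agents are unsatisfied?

4

Initially unsatisfied (in order): (1,1), (1,2), (2,2), (3,2), (3,3).
  (1,1) → (2,1).
  (1,2): no empty cell satisfies it; stays.
  (2,2): no empty cell satisfies it; stays.
  (3,2): no empty cell satisfies it; stays.
  (3,3): no empty cell satisfies it; stays.
Resulting grid:
. S .
N N N
. S N
Unsatisfied now: (1,2), (2,2), (3,2), (3,3).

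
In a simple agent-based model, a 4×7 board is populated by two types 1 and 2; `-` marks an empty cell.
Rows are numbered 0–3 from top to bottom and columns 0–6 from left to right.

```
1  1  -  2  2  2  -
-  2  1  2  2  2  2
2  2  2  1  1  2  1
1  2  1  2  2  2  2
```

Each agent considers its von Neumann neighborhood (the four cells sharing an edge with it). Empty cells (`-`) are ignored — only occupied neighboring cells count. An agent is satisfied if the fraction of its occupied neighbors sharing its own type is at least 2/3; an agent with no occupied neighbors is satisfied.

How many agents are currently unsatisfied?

16

Row 0: (0,0)1 1/1 ✓ · (0,1)1 1/2 ✗ · (0,3)2 2/2 ✓ · (0,4)2 3/3 ✓ · (0,5)2 2/2 ✓
Row 1: (1,1)2 1/3 ✗ · (1,2)1 0/3 ✗ · (1,3)2 2/4 ✗ · (1,4)2 3/4 ✓ · (1,5)2 4/4 ✓ · (1,6)2 1/2 ✗
Row 2: (2,0)2 1/2 ✗ · (2,1)2 4/4 ✓ · (2,2)2 1/4 ✗ · (2,3)1 1/4 ✗ · (2,4)1 1/4 ✗ · (2,5)2 2/4 ✗ · (2,6)1 0/3 ✗
Row 3: (3,0)1 0/2 ✗ · (3,1)2 1/3 ✗ · (3,2)1 0/3 ✗ · (3,3)2 1/3 ✗ · (3,4)2 2/3 ✓ · (3,5)2 3/3 ✓ · (3,6)2 1/2 ✗
Unsatisfied: (0,1), (1,1), (1,2), (1,3), (1,6), (2,0), (2,2), (2,3), (2,4), (2,5), (2,6), (3,0), (3,1), (3,2), (3,3), (3,6) — 16 in total.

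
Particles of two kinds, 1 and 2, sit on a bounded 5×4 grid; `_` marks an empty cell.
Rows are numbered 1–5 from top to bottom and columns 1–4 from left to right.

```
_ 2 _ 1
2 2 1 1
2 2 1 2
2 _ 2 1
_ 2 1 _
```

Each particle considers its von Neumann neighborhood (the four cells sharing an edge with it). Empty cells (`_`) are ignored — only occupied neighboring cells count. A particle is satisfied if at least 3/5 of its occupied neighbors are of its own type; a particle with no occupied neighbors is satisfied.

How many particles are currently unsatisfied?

6

Row 1: (1,2)2 1/1 ok · (1,4)1 1/1 ok
Row 2: (2,1)2 2/2 ok · (2,2)2 3/4 ok · (2,3)1 2/3 ok · (2,4)1 2/3 ok
Row 3: (3,1)2 3/3 ok · (3,2)2 2/3 ok · (3,3)1 1/4 unhappy · (3,4)2 0/3 unhappy
Row 4: (4,1)2 1/1 ok · (4,3)2 0/3 unhappy · (4,4)1 0/2 unhappy
Row 5: (5,2)2 0/1 unhappy · (5,3)1 0/2 unhappy
Unsatisfied: (3,3), (3,4), (4,3), (4,4), (5,2), (5,3) — 6 in total.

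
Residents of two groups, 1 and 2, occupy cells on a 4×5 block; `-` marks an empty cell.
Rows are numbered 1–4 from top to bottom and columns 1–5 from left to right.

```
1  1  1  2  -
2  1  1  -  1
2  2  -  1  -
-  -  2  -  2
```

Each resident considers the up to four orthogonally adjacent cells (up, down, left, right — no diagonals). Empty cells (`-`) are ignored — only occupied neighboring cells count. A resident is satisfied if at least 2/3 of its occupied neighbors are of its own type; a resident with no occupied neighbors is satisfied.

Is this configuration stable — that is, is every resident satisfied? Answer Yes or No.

No

(1,1)1 1/2 ✗
(1,2)1 3/3 ✓
(1,3)1 2/3 ✓
(1,4)2 0/1 ✗
(2,1)2 1/3 ✗
(2,2)1 2/4 ✗
(2,3)1 2/2 ✓
(2,5)1 0/0 ✓
(3,1)2 2/2 ✓
(3,2)2 1/2 ✗
(3,4)1 0/0 ✓
(4,3)2 0/0 ✓
(4,5)2 0/0 ✓
For instance (1,1) has only 1/2 same-type neighbors, below 2/3.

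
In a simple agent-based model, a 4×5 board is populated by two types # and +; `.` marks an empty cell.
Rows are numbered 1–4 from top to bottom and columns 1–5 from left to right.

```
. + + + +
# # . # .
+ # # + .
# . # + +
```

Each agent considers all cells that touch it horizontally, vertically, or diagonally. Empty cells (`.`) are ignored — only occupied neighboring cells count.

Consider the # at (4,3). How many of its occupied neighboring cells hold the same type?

2

Occupied neighbors of (4,3): (3,2)=#, (3,3)=#, (3,4)=+, (4,4)=+.
Same type (#): 2 of 4.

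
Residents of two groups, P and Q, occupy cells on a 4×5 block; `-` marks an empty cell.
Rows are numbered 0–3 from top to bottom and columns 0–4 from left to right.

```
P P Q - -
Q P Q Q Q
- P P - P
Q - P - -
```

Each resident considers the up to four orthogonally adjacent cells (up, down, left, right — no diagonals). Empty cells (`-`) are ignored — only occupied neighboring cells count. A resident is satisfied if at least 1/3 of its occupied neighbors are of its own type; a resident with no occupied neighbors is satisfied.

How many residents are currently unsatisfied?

(0,0)P 1/2 satisfied
(0,1)P 2/3 satisfied
(0,2)Q 1/2 satisfied
(1,0)Q 0/2 not
(1,1)P 2/4 satisfied
(1,2)Q 2/4 satisfied
(1,3)Q 2/2 satisfied
(1,4)Q 1/2 satisfied
(2,1)P 2/2 satisfied
(2,2)P 2/3 satisfied
(2,4)P 0/1 not
(3,0)Q 0/0 satisfied
(3,2)P 1/1 satisfied
Unsatisfied: (1,0), (2,4) — 2 in total.

2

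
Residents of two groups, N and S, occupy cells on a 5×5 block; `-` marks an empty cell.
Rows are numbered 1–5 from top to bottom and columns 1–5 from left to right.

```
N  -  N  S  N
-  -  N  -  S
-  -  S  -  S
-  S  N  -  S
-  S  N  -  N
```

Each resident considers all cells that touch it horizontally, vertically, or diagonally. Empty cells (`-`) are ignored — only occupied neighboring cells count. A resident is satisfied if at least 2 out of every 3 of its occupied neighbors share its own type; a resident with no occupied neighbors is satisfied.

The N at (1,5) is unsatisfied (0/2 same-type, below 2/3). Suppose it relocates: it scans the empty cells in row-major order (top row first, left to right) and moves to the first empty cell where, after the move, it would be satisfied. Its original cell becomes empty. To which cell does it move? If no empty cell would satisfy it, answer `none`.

Vacating (1,5). Empty cells in order:
  (1,2): 3/3 same-type → satisfied — stop here.

(1,2)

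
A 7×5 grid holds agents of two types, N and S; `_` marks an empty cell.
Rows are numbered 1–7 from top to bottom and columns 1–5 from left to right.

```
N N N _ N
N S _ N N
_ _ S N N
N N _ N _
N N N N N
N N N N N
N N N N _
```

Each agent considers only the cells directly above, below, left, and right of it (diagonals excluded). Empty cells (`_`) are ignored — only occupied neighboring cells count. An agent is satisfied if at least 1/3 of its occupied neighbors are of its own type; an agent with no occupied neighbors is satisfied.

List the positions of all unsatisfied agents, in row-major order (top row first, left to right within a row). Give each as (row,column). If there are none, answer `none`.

Row 1: (1,1)N 2/2 satisfied · (1,2)N 2/3 satisfied · (1,3)N 1/1 satisfied · (1,5)N 1/1 satisfied
Row 2: (2,1)N 1/2 satisfied · (2,2)S 0/2 not · (2,4)N 2/2 satisfied · (2,5)N 3/3 satisfied
Row 3: (3,3)S 0/1 not · (3,4)N 3/4 satisfied · (3,5)N 2/2 satisfied
Row 4: (4,1)N 2/2 satisfied · (4,2)N 2/2 satisfied · (4,4)N 2/2 satisfied
Row 5: (5,1)N 3/3 satisfied · (5,2)N 4/4 satisfied · (5,3)N 3/3 satisfied · (5,4)N 4/4 satisfied · (5,5)N 2/2 satisfied
Row 6: (6,1)N 3/3 satisfied · (6,2)N 4/4 satisfied · (6,3)N 4/4 satisfied · (6,4)N 4/4 satisfied · (6,5)N 2/2 satisfied
Row 7: (7,1)N 2/2 satisfied · (7,2)N 3/3 satisfied · (7,3)N 3/3 satisfied · (7,4)N 2/2 satisfied

(2,2), (3,3)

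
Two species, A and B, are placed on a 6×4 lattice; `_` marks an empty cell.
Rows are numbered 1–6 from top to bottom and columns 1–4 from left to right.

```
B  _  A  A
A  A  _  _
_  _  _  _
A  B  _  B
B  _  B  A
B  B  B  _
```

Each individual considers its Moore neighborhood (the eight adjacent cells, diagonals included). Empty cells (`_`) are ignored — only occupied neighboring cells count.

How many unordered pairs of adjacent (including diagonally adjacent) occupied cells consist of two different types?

7

Scan each occupied cell's neighbors to the right and below (and the two forward diagonals) so each pair is counted once.
From row 1: 2 unlike of 4 pairs (running 2/4).
From row 2: 0 unlike of 1 pairs (running 2/5).
From row 4: 3 unlike of 6 pairs (running 5/11).
From row 5: 2 unlike of 6 pairs (running 7/17).
From row 6: 0 unlike of 2 pairs (running 7/19).
Total adjacent occupied pairs: 19; unlike-type pairs: 7.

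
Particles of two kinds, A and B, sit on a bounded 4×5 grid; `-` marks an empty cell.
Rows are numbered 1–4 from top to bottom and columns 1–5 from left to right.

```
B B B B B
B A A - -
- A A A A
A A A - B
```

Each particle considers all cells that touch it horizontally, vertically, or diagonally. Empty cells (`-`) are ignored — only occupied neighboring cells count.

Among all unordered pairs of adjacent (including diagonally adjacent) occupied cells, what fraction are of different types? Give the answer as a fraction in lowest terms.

10/33

Scan each occupied cell's neighbors to the right and below (and the two forward diagonals) so each pair is counted once.
From row 1: 6 unlike of 12 pairs (running 6/12).
From row 2: 2 unlike of 8 pairs (running 8/20).
From row 3: 2 unlike of 11 pairs (running 10/31).
From row 4: 0 unlike of 2 pairs (running 10/33).
Total adjacent occupied pairs: 33; unlike-type pairs: 10.
10/33 is already in lowest terms.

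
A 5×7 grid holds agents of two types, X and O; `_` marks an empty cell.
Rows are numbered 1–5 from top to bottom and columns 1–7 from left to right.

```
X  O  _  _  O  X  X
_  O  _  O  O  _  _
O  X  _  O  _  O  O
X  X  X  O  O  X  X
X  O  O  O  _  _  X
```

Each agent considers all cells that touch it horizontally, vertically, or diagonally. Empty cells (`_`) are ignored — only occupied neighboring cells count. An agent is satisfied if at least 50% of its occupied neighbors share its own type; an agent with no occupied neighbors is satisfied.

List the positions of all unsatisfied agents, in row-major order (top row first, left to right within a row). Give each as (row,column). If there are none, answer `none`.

(1,1)X 0/2 not
(1,2)O 1/2 satisfied
(1,5)O 2/3 satisfied
(1,6)X 1/3 not
(1,7)X 1/1 satisfied
(2,2)O 2/4 satisfied
(2,4)O 3/3 satisfied
(2,5)O 4/5 satisfied
(3,1)O 1/4 not
(3,2)X 3/5 satisfied
(3,4)O 4/5 satisfied
(3,6)O 3/5 satisfied
(3,7)O 1/3 not
(4,1)X 3/5 satisfied
(4,2)X 4/7 satisfied
(4,3)X 2/7 not
(4,4)O 4/5 satisfied
(4,5)O 4/5 satisfied
(4,6)X 2/5 not
(4,7)X 2/4 satisfied
(5,1)X 2/3 satisfied
(5,2)O 1/5 not
(5,3)O 3/5 satisfied
(5,4)O 3/4 satisfied
(5,7)X 2/2 satisfied

(1,1), (1,6), (3,1), (3,7), (4,3), (4,6), (5,2)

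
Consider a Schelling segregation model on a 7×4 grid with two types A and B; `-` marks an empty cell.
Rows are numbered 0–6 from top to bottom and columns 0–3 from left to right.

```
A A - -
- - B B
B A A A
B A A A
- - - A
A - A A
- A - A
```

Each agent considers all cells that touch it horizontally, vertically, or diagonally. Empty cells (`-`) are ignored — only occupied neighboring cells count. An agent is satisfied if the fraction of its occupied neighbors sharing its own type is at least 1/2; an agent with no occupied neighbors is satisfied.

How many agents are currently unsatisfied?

4

Row 0: (0,0)A 1/1 satisfied · (0,1)A 1/2 satisfied
Row 1: (1,2)B 1/5 not · (1,3)B 1/3 not
Row 2: (2,0)B 1/3 not · (2,1)A 3/6 satisfied · (2,2)A 5/7 satisfied · (2,3)A 3/5 satisfied
Row 3: (3,0)B 1/3 not · (3,1)A 3/5 satisfied · (3,2)A 6/6 satisfied · (3,3)A 4/4 satisfied
Row 4: (4,3)A 4/4 satisfied
Row 5: (5,0)A 1/1 satisfied · (5,2)A 4/4 satisfied · (5,3)A 3/3 satisfied
Row 6: (6,1)A 2/2 satisfied · (6,3)A 2/2 satisfied
Unsatisfied: (1,2), (1,3), (2,0), (3,0) — 4 in total.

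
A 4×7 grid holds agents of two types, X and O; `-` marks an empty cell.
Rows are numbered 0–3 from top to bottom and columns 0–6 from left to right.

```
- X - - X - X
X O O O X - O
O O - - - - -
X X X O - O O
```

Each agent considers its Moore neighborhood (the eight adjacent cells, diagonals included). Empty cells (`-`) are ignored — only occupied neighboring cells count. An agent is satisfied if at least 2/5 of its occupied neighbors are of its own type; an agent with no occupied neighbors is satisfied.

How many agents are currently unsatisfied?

Row 0: (0,1)X 1/3 not · (0,4)X 1/2 satisfied · (0,6)X 0/1 not
Row 1: (1,0)X 1/4 not · (1,1)O 3/5 satisfied · (1,2)O 3/4 satisfied · (1,3)O 1/3 not · (1,4)X 1/2 satisfied · (1,6)O 0/1 not
Row 2: (2,0)O 2/5 satisfied · (2,1)O 3/7 satisfied
Row 3: (3,0)X 1/3 not · (3,1)X 2/4 satisfied · (3,2)X 1/3 not · (3,3)O 0/1 not · (3,5)O 1/1 satisfied · (3,6)O 1/1 satisfied
Unsatisfied: (0,1), (0,6), (1,0), (1,3), (1,6), (3,0), (3,2), (3,3) — 8 in total.

8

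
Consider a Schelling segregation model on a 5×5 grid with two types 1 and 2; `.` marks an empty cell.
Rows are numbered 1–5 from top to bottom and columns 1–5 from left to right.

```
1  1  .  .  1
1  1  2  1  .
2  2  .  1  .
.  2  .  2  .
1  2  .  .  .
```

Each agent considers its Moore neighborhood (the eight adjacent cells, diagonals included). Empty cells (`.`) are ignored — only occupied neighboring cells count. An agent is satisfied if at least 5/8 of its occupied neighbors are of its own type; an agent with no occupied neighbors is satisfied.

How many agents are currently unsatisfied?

(1,1)1 3/3 satisfied
(1,2)1 3/4 satisfied
(1,5)1 1/1 satisfied
(2,1)1 3/5 not
(2,2)1 3/6 not
(2,3)2 1/5 not
(2,4)1 2/3 satisfied
(3,1)2 2/4 not
(3,2)2 3/5 not
(3,4)1 1/3 not
(4,2)2 3/4 satisfied
(4,4)2 0/1 not
(5,1)1 0/2 not
(5,2)2 1/2 not
Unsatisfied: (2,1), (2,2), (2,3), (3,1), (3,2), (3,4), (4,4), (5,1), (5,2) — 9 in total.

9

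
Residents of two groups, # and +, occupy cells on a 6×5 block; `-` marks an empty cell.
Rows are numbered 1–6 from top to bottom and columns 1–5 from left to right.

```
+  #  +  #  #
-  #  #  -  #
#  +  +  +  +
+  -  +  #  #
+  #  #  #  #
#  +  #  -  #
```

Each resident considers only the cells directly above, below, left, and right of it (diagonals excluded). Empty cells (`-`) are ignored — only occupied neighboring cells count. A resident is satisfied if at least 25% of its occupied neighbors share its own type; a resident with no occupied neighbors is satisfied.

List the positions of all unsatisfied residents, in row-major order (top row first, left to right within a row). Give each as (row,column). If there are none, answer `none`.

(1,1), (1,3), (3,1), (6,1), (6,2)

(1,1)+ 0/1 unhappy
(1,2)# 1/3 ok
(1,3)+ 0/3 unhappy
(1,4)# 1/2 ok
(1,5)# 2/2 ok
(2,2)# 2/3 ok
(2,3)# 1/3 ok
(2,5)# 1/2 ok
(3,1)# 0/2 unhappy
(3,2)+ 1/3 ok
(3,3)+ 3/4 ok
(3,4)+ 2/3 ok
(3,5)+ 1/3 ok
(4,1)+ 1/2 ok
(4,3)+ 1/3 ok
(4,4)# 2/4 ok
(4,5)# 2/3 ok
(5,1)+ 1/3 ok
(5,2)# 1/3 ok
(5,3)# 3/4 ok
(5,4)# 3/3 ok
(5,5)# 3/3 ok
(6,1)# 0/2 unhappy
(6,2)+ 0/3 unhappy
(6,3)# 1/2 ok
(6,5)# 1/1 ok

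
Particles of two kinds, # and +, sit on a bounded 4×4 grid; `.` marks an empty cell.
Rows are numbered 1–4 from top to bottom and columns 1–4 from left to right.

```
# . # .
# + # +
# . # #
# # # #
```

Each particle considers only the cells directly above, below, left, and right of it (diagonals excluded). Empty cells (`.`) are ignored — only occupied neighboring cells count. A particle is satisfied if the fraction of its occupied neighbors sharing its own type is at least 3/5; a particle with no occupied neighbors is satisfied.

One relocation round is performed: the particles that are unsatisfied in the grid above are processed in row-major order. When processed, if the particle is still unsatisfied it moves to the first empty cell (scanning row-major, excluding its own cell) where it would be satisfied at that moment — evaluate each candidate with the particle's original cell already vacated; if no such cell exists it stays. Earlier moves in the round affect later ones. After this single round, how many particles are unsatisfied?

2

Initially unsatisfied (in order): (2,2), (2,3), (2,4).
  (2,2): no empty cell satisfies it; stays.
  (2,3) → (1,2).
  (2,4): no empty cell satisfies it; stays.
Resulting grid:
# # # .
# + . +
# . # #
# # # #
Unsatisfied now: (2,2), (2,4).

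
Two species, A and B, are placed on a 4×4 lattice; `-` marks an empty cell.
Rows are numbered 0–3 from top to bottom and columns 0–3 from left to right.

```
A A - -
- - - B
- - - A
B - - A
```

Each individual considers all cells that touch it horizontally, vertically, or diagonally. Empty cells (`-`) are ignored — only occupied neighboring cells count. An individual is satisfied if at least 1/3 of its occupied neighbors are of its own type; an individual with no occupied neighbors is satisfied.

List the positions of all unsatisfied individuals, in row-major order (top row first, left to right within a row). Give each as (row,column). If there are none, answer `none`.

Row 0: (0,0)A 1/1 ✓ · (0,1)A 1/1 ✓
Row 1: (1,3)B 0/1 ✗
Row 2: (2,3)A 1/2 ✓
Row 3: (3,0)B 0/0 ✓ · (3,3)A 1/1 ✓

(1,3)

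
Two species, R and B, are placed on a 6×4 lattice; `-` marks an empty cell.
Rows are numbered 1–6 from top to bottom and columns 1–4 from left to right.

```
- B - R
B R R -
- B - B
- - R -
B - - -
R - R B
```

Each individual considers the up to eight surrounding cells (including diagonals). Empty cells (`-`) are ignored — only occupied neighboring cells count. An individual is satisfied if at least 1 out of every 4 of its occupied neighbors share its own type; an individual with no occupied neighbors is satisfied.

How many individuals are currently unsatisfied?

(1,2)B 1/3 satisfied
(1,4)R 1/1 satisfied
(2,1)B 2/3 satisfied
(2,2)R 1/4 satisfied
(2,3)R 2/5 satisfied
(3,2)B 1/4 satisfied
(3,4)B 0/2 not
(4,3)R 0/2 not
(5,1)B 0/1 not
(6,1)R 0/1 not
(6,3)R 0/1 not
(6,4)B 0/1 not
Unsatisfied: (3,4), (4,3), (5,1), (6,1), (6,3), (6,4) — 6 in total.

6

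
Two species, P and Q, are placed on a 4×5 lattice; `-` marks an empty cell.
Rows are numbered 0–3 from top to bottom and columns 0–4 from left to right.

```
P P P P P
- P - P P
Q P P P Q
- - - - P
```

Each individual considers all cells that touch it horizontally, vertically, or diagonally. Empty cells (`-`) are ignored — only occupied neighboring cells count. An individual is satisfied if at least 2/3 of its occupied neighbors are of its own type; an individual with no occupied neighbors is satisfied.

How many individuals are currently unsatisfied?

3

Row 0: (0,0)P 2/2 ok · (0,1)P 3/3 ok · (0,2)P 4/4 ok · (0,3)P 4/4 ok · (0,4)P 3/3 ok
Row 1: (1,1)P 5/6 ok · (1,3)P 6/7 ok · (1,4)P 4/5 ok
Row 2: (2,0)Q 0/2 unhappy · (2,1)P 2/3 ok · (2,2)P 4/4 ok · (2,3)P 4/5 ok · (2,4)Q 0/4 unhappy
Row 3: (3,4)P 1/2 unhappy
Unsatisfied: (2,0), (2,4), (3,4) — 3 in total.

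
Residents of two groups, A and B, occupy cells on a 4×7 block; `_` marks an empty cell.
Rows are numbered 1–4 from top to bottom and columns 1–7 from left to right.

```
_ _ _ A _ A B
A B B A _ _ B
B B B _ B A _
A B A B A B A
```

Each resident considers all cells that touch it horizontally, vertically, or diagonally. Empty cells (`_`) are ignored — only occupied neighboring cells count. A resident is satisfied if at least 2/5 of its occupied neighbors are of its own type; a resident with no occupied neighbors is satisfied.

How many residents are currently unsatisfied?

Row 1: (1,4)A 1/2 satisfied · (1,6)A 0/2 not · (1,7)B 1/2 satisfied
Row 2: (2,1)A 0/3 not · (2,2)B 4/5 satisfied · (2,3)B 3/5 satisfied · (2,4)A 1/4 not · (2,7)B 1/3 not
Row 3: (3,1)B 3/5 satisfied · (3,2)B 5/8 satisfied · (3,3)B 5/7 satisfied · (3,5)B 2/5 satisfied · (3,6)A 2/5 satisfied
Row 4: (4,1)A 0/3 not · (4,2)B 3/5 satisfied · (4,3)A 0/4 not · (4,4)B 2/4 satisfied · (4,5)A 1/4 not · (4,6)B 1/4 not · (4,7)A 1/2 satisfied
Unsatisfied: (1,6), (2,1), (2,4), (2,7), (4,1), (4,3), (4,5), (4,6) — 8 in total.

8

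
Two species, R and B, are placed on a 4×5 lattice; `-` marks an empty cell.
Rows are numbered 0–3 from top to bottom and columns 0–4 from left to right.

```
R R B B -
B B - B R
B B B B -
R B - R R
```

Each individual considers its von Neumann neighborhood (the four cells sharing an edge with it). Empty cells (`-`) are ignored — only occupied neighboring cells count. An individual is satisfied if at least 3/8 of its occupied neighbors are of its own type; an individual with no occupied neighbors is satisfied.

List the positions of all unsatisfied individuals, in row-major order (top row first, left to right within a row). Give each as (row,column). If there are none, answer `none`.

(0,1), (1,4), (3,0)

(0,0)R 1/2 ✓
(0,1)R 1/3 ✗
(0,2)B 1/2 ✓
(0,3)B 2/2 ✓
(1,0)B 2/3 ✓
(1,1)B 2/3 ✓
(1,3)B 2/3 ✓
(1,4)R 0/1 ✗
(2,0)B 2/3 ✓
(2,1)B 4/4 ✓
(2,2)B 2/2 ✓
(2,3)B 2/3 ✓
(3,0)R 0/2 ✗
(3,1)B 1/2 ✓
(3,3)R 1/2 ✓
(3,4)R 1/1 ✓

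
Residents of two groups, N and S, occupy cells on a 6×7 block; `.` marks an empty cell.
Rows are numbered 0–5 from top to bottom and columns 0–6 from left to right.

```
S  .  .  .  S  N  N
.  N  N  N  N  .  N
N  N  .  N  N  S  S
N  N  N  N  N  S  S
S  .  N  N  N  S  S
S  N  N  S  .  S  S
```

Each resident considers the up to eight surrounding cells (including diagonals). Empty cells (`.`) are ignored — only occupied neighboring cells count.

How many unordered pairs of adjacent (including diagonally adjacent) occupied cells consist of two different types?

Scan each occupied cell's neighbors to the right and below (and the two forward diagonals) so each pair is counted once.
Row 0: S(0,0)–N(1,1)≠ S(0,4)–N(0,5)≠ S(0,4)–N(1,4)≠ S(0,4)–N(1,3)≠ N(0,5)–N(0,6)= N(0,5)–N(1,6)= N(0,5)–N(1,4)= N(0,6)–N(1,6)=  → 4/8 unlike.
Row 1: N(1,1)–N(1,2)= N(1,1)–N(2,1)= N(1,1)–N(2,0)= N(1,2)–N(1,3)= N(1,2)–N(2,3)= N(1,2)–N(2,1)= N(1,3)–N(1,4)= N(1,3)–N(2,3)= N(1,3)–N(2,4)= N(1,4)–N(2,4)= N(1,4)–S(2,5)≠ N(1,4)–N(2,3)= N(1,6)–S(2,6)≠ N(1,6)–S(2,5)≠  → 3/14 unlike.
Row 2: N(2,0)–N(2,1)= N(2,0)–N(3,0)= N(2,0)–N(3,1)= N(2,1)–N(3,1)= N(2,1)–N(3,2)= N(2,1)–N(3,0)= N(2,3)–N(2,4)= N(2,3)–N(3,3)= N(2,3)–N(3,4)= N(2,3)–N(3,2)= N(2,4)–S(2,5)≠ N(2,4)–N(3,4)= N(2,4)–S(3,5)≠ N(2,4)–N(3,3)= S(2,5)–S(2,6)= S(2,5)–S(3,5)= S(2,5)–S(3,6)= S(2,5)–N(3,4)≠ S(2,6)–S(3,6)= S(2,6)–S(3,5)=  → 3/20 unlike.
Row 3: N(3,0)–N(3,1)= N(3,0)–S(4,0)≠ N(3,1)–N(3,2)= N(3,1)–N(4,2)= N(3,1)–S(4,0)≠ N(3,2)–N(3,3)= N(3,2)–N(4,2)= N(3,2)–N(4,3)= N(3,3)–N(3,4)= N(3,3)–N(4,3)= N(3,3)–N(4,4)= N(3,3)–N(4,2)= N(3,4)–S(3,5)≠ N(3,4)–N(4,4)= N(3,4)–S(4,5)≠ N(3,4)–N(4,3)= S(3,5)–S(3,6)= S(3,5)–S(4,5)= S(3,5)–S(4,6)= S(3,5)–N(4,4)≠ S(3,6)–S(4,6)= S(3,6)–S(4,5)=  → 5/22 unlike.
Row 4: S(4,0)–S(5,0)= S(4,0)–N(5,1)≠ N(4,2)–N(4,3)= N(4,2)–N(5,2)= N(4,2)–S(5,3)≠ N(4,2)–N(5,1)= N(4,3)–N(4,4)= N(4,3)–S(5,3)≠ N(4,3)–N(5,2)= N(4,4)–S(4,5)≠ N(4,4)–S(5,5)≠ N(4,4)–S(5,3)≠ S(4,5)–S(4,6)= S(4,5)–S(5,5)= S(4,5)–S(5,6)= S(4,6)–S(5,6)= S(4,6)–S(5,5)=  → 6/17 unlike.
Row 5: S(5,0)–N(5,1)≠ N(5,1)–N(5,2)= N(5,2)–S(5,3)≠ S(5,5)–S(5,6)=  → 2/4 unlike.
Total adjacent occupied pairs: 85; unlike-type pairs: 23.

23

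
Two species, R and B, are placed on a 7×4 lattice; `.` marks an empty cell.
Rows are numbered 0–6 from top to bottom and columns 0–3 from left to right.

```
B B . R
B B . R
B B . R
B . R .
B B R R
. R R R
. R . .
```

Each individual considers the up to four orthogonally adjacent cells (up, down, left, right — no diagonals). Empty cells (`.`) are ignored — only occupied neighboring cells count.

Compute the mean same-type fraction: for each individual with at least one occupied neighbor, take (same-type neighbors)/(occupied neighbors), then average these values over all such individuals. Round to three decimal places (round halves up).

(0,0)B 2/2
(0,1)B 2/2
(0,3)R 1/1
(1,0)B 3/3
(1,1)B 3/3
(1,3)R 2/2
(2,0)B 3/3
(2,1)B 2/2
(2,3)R 1/1
(3,0)B 2/2
(3,2)R 1/1
(4,0)B 2/2
(4,1)B 1/3
(4,2)R 3/4
(4,3)R 2/2
(5,1)R 2/3
(5,2)R 3/3
(5,3)R 2/2
(6,1)R 1/1
Sum over 19 individuals: 2/2 + 2/2 + 1/1 + 3/3 + 3/3 + 2/2 + 3/3 + 2/2 + 1/1 + 2/2 + 1/1 + 2/2 + 1/3 + 3/4 + 2/2 + 2/3 + 3/3 + 2/2 + 1/1 = 71/4; mean = 71/4 ÷ 19 = 71/76 = 0.934210… → 0.934.

0.934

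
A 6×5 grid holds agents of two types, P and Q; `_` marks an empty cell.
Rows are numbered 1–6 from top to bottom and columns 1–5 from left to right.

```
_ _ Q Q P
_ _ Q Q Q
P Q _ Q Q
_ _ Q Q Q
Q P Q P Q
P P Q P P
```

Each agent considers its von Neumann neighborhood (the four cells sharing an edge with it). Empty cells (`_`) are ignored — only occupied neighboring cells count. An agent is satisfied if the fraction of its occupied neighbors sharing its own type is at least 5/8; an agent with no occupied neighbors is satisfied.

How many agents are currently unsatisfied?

11

Row 1: (1,3)Q 2/2 ✓ · (1,4)Q 2/3 ✓ · (1,5)P 0/2 ✗
Row 2: (2,3)Q 2/2 ✓ · (2,4)Q 4/4 ✓ · (2,5)Q 2/3 ✓
Row 3: (3,1)P 0/1 ✗ · (3,2)Q 0/1 ✗ · (3,4)Q 3/3 ✓ · (3,5)Q 3/3 ✓
Row 4: (4,3)Q 2/2 ✓ · (4,4)Q 3/4 ✓ · (4,5)Q 3/3 ✓
Row 5: (5,1)Q 0/2 ✗ · (5,2)P 1/3 ✗ · (5,3)Q 2/4 ✗ · (5,4)P 1/4 ✗ · (5,5)Q 1/3 ✗
Row 6: (6,1)P 1/2 ✗ · (6,2)P 2/3 ✓ · (6,3)Q 1/3 ✗ · (6,4)P 2/3 ✓ · (6,5)P 1/2 ✗
Unsatisfied: (1,5), (3,1), (3,2), (5,1), (5,2), (5,3), (5,4), (5,5), (6,1), (6,3), (6,5) — 11 in total.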